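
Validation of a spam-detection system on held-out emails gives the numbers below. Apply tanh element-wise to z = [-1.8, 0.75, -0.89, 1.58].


tanh(-1.8) = -0.9468
tanh(0.75) = 0.6351
tanh(-0.89) = -0.7114
tanh(1.58) = 0.9186
result = [-0.9468, 0.6351, -0.7114, 0.9186]

[-0.9468, 0.6351, -0.7114, 0.9186]


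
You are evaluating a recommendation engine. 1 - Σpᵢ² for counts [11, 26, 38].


Probabilities: [11/75, 26/75, 38/75] ≈ [0.1467, 0.3467, 0.5067]
Σpᵢ² = (121 + 676 + 1444)/75² = 2241/5625
Gini = 1 - Σpᵢ² = 1 - 2241/5625 = 0.6016

0.6016


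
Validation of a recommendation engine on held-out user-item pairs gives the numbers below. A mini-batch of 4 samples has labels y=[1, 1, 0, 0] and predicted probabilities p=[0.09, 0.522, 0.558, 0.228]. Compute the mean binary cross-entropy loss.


L[0] = -ln(0.09) = 2.4079
L[1] = -ln(0.522) = 0.6501
L[2] = -ln(1-0.558) = -ln(0.442) = 0.8164
L[3] = -ln(1-0.228) = -ln(0.772) = 0.2588
mean = (2.4079 + 0.6501 + 0.8164 + 0.2588)/4 = 1.0333

1.0333


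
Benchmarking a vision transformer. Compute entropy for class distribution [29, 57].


Probabilities: [29/86, 57/86] ≈ [0.3372, 0.6628]
H = -((29/86)·log₂(29/86) + (57/86)·log₂(57/86))
  = 0.9221 bits

0.9221 bits


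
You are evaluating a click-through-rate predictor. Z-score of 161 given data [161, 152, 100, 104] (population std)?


μ = 129.25, σ = 27.4716
z = (161 - 129.25)/27.4716 = 1.1557

1.1557


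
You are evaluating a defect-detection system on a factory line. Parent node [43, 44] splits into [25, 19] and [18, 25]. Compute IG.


Parent = [43, 44], H_parent = 0.9999
H_left = 0.9865 (n=44), H_right = 0.9808 (n=43)
H_children = (44/87)·0.9865 + (43/87)·0.9808 = 0.9837
IG = 0.9999 - 0.9837 = 0.0162

0.0162


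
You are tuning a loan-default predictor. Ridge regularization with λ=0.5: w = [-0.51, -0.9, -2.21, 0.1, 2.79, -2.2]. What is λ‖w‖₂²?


‖w‖₂² = (-0.51)² + (-0.9)² + (-2.21)² + (0.1)² + (2.79)² + (-2.2)²
     = 0.2601 + 0.81 + 4.8841 + 0.01 + 7.7841 + 4.84
     = 18.5883
λ·‖w‖₂² = 0.5·18.5883 = 9.29415

9.29415


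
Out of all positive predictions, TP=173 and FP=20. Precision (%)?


Precision = TP/(TP+FP)
= 173/(173+20)
= 173/193 = 89.64%

89.64%


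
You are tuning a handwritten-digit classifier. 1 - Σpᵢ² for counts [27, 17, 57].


Probabilities: [27/101, 17/101, 57/101] ≈ [0.2673, 0.1683, 0.5644]
Σpᵢ² = (729 + 289 + 3249)/101² = 4267/10201
Gini = 1 - Σpᵢ² = 1 - 4267/10201 = 0.5817

0.5817


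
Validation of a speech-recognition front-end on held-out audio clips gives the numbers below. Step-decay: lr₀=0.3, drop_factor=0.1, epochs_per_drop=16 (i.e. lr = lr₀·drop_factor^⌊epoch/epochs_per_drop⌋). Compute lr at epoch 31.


n_drops = ⌊31/16⌋ = 1
lr = 0.3·0.1^1 = 0.3·0.1 = 0.03

0.03


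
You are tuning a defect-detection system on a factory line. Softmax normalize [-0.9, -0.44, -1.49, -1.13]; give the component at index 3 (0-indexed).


Exponentials: e^-0.9=0.4066, e^-0.44=0.644, e^-1.49=0.2254, e^-1.13=0.323
Sum = 1.599
Softmax = [0.2543, 0.4028, 0.1409, 0.202]
p[3] = 0.323/1.599 = 0.202

0.202


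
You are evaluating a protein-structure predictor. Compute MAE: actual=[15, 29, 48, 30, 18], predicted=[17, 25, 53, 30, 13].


Absolute errors: |15-17|=2, |29-25|=4, |48-53|=5, |30-30|=0, |18-13|=5
Sum = 16
MAE = 16/5 = 16/5

16/5


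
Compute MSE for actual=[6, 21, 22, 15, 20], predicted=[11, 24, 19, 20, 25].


Squared errors: (6-11)²=25, (21-24)²=9, (22-19)²=9, (15-20)²=25, (20-25)²=25
Sum = 93
MSE = 93/5 = 93/5

93/5


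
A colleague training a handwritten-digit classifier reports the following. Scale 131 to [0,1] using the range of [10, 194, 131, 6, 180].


min=6, max=194
(131-6)/(194-6) = 125/188 = 0.6649

0.6649


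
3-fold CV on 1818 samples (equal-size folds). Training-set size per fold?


Fold size = 1818/3 = 606
Training per fold = 1818 - 606 = 1212

1212


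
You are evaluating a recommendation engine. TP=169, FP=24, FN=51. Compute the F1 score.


Precision = 169/193 = 0.8756
Recall = 169/220 = 0.7682
F1 = 2·P·R/(P+R) = 2·TP/(2·TP+FP+FN) = 338/(338+24+51) = 338/413 = 0.8184

0.8184


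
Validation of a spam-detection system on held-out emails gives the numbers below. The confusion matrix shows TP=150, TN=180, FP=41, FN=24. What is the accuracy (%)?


Accuracy = (TP+TN)/(TP+TN+FP+FN)
= (150+180)/(395)
= 330/395 = 83.54%

83.54%


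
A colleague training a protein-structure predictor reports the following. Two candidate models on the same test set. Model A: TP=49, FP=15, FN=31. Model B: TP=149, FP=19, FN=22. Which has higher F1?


Model A: P=49/64=0.7656, R=49/80=0.6125, F1=2PR/(P+R)=2TP/(2TP+FP+FN)=98/144=0.6806
Model B: P=149/168=0.8869, R=149/171=0.8713, F1=2PR/(P+R)=2TP/(2TP+FP+FN)=298/339=0.8791
0.6806 < 0.8791 → Model B

Model B


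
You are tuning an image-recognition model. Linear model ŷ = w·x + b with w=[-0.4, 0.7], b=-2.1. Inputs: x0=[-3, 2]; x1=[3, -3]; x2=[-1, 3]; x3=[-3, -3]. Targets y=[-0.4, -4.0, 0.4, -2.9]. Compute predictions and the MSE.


ŷ0 = (-0.4)·(-3) + (0.7)·(2) - 2.1 = 0.5
ŷ1 = (-0.4)·(3) + (0.7)·(-3) - 2.1 = -5.4
ŷ2 = (-0.4)·(-1) + (0.7)·(3) - 2.1 = 0.4
ŷ3 = (-0.4)·(-3) + (0.7)·(-3) - 2.1 = -3.0
errors² = [0.81, 1.96, 0.0, 0.01]
MSE = 2.7800/4 = 0.695

0.695


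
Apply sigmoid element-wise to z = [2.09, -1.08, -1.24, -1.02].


σ(2.09) = 1/(1+e^-2.09) = 0.8899
σ(-1.08) = 1/(1+e^1.08) = 0.2535
σ(-1.24) = 1/(1+e^1.24) = 0.2244
σ(-1.02) = 1/(1+e^1.02) = 0.265
result = [0.8899, 0.2535, 0.2244, 0.265]

[0.8899, 0.2535, 0.2244, 0.265]


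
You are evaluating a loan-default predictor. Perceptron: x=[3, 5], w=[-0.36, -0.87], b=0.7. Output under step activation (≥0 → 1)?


z = (3)·(-0.36) + (5)·(-0.87) + 0.7
  = -4.73
step(z) = 0 (z<0)

0


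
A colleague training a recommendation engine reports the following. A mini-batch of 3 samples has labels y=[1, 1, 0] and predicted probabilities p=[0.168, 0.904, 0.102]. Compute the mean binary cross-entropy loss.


L[0] = -ln(0.168) = 1.7838
L[1] = -ln(0.904) = 0.1009
L[2] = -ln(1-0.102) = -ln(0.898) = 0.1076
mean = (1.7838 + 0.1009 + 0.1076)/3 = 0.6641

0.6641


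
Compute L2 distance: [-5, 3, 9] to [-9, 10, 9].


d = √((-5+ 9)² + (3-10)² + (9-9)²)
  = √(16 + 49 + 0)
  = √65 = 8.0623

8.0623


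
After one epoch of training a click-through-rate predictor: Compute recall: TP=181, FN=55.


Recall = TP/(TP+FN)
= 181/(181+55)
= 181/236 = 76.69%

76.69%


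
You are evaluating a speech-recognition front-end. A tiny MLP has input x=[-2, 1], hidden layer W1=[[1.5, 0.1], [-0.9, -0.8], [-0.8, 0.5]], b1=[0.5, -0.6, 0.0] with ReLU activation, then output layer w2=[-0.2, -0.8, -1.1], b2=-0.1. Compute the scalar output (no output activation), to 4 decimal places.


z1[0] = (1.5)·(-2) + (0.1)·(1) + 0.5 = -2.4
z1[1] = (-0.9)·(-2) + (-0.8)·(1) - 0.6 = 0.4
z1[2] = (-0.8)·(-2) + (0.5)·(1) + 0.0 = 2.1
h = ReLU(z1) = [0.0, 0.4, 2.1]
output = (-0.2)·(0.0) + (-0.8)·(0.4) + (-1.1)·(2.1) - 0.1 = -2.73

-2.73


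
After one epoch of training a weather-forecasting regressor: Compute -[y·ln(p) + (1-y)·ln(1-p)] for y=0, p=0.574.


BCE = -[y·ln(p) + (1-y)·ln(1-p)]
= -0 - 1·ln(1-0.574)
= -ln(0.426) = 0.8533

0.8533


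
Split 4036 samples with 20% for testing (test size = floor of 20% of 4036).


Test = ⌊4036·20/100⌋ = 807
Train = 4036 - 807 = 3229

Train: 3229, Test: 807


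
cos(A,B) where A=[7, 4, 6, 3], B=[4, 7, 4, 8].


A·B = 7·4 + 4·7 + 6·4 + 3·8 = 104
‖A‖ = √110 = 10.4881, ‖B‖ = √145 = 12.0416
cos = 104/(√110·√145) = 104/√15950 = 0.8235

0.8235


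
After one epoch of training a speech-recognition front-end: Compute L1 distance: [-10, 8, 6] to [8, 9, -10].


d = |-10-8| + |8-9| + |6+ 10|
  = 18 + 1 + 16
  = 35

35


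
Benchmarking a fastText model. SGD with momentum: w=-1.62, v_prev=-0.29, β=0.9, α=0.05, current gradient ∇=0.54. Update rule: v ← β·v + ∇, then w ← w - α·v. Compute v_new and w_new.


v_new = 0.9·-0.29 + 0.54 = -0.261 + 0.54 = 0.279
w_new = -1.62 - 0.05·0.279 = -1.62 - 0.01395 = -1.63395

v_new=0.279, w_new=-1.63395


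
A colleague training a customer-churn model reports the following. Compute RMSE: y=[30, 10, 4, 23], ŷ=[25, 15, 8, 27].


MSE = 82/4 = 20.5
RMSE = √(82/4) = 4.5277

4.5277


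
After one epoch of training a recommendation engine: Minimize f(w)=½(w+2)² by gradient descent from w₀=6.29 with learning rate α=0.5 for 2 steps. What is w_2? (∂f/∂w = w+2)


step 1: grad = 6.29+2 = 8.29; w = 6.29 - 0.5·(8.29) = 2.145
step 2: grad = 2.145+2 = 4.145; w = 2.145 - 0.5·(4.145) = 0.0725

0.0725


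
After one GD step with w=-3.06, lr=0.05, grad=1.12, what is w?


w_new = w - α·∇
= -3.06 - 0.05·1.12
= -3.06 - 0.056
= -3.116

-3.116


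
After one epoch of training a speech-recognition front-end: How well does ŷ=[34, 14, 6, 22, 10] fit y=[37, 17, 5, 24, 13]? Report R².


ȳ = 19.2
SS_res = Σ(y-ŷ)² = 32
SS_tot = Σ(y-ȳ)² = 584.8
R² = 1 - SS_res/SS_tot = 1 - 0.0547 = 0.9453

0.9453


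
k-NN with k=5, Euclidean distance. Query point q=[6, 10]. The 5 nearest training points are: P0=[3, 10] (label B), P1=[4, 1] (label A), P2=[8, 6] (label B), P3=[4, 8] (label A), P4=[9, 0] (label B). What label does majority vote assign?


d(q,P0) = 3.0  (label B)
d(q,P1) = 9.2195  (label A)
d(q,P2) = 4.4721  (label B)
d(q,P3) = 2.8284  (label A)
d(q,P4) = 10.4403  (label B)
Votes: A=2, B=3
Majority → B

B


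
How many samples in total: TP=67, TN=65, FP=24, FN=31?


Total = TP + TN + FP + FN
= 67 + 65 + 24 + 31
= 187
(Predicted positive: 91, predicted negative: 96)

187


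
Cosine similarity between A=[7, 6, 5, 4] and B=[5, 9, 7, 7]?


A·B = 7·5 + 6·9 + 5·7 + 4·7 = 152
‖A‖ = √126 = 11.225, ‖B‖ = √204 = 14.2829
cos = 152/(√126·√204) = 152/√25704 = 0.9481

0.9481


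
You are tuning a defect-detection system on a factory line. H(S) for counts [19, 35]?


Probabilities: [19/54, 35/54] ≈ [0.3519, 0.6481]
H = -((19/54)·log₂(19/54) + (35/54)·log₂(35/54))
  = 0.9357 bits

0.9357 bits


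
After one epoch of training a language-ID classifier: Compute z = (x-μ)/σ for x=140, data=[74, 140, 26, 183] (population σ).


μ = 105.75, σ = 60.2261
z = (140 - 105.75)/60.2261 = 0.5687

0.5687


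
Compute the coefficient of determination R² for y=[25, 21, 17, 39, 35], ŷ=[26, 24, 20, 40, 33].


ȳ = 27.4
SS_res = Σ(y-ŷ)² = 24
SS_tot = Σ(y-ȳ)² = 347.2
R² = 1 - SS_res/SS_tot = 1 - 0.0691 = 0.9309

0.9309


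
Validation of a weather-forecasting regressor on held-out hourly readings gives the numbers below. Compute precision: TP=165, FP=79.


Precision = TP/(TP+FP)
= 165/(165+79)
= 165/244 = 67.62%

67.62%


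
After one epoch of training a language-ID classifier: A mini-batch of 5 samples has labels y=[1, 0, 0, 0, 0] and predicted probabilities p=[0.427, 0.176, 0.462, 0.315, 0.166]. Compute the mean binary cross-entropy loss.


L[0] = -ln(0.427) = 0.851
L[1] = -ln(1-0.176) = -ln(0.824) = 0.1936
L[2] = -ln(1-0.462) = -ln(0.538) = 0.6199
L[3] = -ln(1-0.315) = -ln(0.685) = 0.3783
L[4] = -ln(1-0.166) = -ln(0.834) = 0.1815
mean = (0.851 + 0.1936 + 0.6199 + 0.3783 + 0.1815)/5 = 0.4449

0.4449


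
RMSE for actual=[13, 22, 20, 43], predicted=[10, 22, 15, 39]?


MSE = 50/4 = 12.5
RMSE = √(50/4) = 3.5355

3.5355


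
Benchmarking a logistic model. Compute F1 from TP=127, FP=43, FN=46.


Precision = 127/170 = 0.7471
Recall = 127/173 = 0.7341
F1 = 2·P·R/(P+R) = 2·TP/(2·TP+FP+FN) = 254/(254+43+46) = 254/343 = 0.7405

0.7405


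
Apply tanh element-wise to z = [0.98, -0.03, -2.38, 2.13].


tanh(0.98) = 0.7531
tanh(-0.03) = -0.03
tanh(-2.38) = -0.983
tanh(2.13) = 0.9721
result = [0.7531, -0.03, -0.983, 0.9721]

[0.7531, -0.03, -0.983, 0.9721]


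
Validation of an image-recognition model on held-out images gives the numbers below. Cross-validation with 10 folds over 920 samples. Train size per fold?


Fold size = 920/10 = 92
Training per fold = 920 - 92 = 828

828


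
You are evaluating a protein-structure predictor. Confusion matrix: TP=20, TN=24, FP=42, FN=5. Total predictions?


Total = TP + TN + FP + FN
= 20 + 24 + 42 + 5
= 91
(Predicted positive: 62, predicted negative: 29)

91


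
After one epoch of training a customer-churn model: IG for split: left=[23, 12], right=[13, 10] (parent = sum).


Parent = [36, 22], H_parent = 0.9576
H_left = 0.9275 (n=35), H_right = 0.9877 (n=23)
H_children = (35/58)·0.9275 + (23/58)·0.9877 = 0.9514
IG = 0.9576 - 0.9514 = 0.0062

0.0062


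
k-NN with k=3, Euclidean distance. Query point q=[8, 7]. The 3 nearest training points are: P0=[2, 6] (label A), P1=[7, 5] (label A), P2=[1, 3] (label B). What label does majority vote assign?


d(q,P0) = 6.0828  (label A)
d(q,P1) = 2.2361  (label A)
d(q,P2) = 8.0623  (label B)
Votes: A=2, B=1
Majority → A

A


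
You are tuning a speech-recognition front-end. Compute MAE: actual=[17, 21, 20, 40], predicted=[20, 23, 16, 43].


Absolute errors: |17-20|=3, |21-23|=2, |20-16|=4, |40-43|=3
Sum = 12
MAE = 12/4 = 3

3


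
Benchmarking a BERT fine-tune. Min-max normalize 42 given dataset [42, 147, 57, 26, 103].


min=26, max=147
(42-26)/(147-26) = 16/121 = 0.1322

0.1322


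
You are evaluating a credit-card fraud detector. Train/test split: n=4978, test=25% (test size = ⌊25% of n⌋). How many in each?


Test = ⌊4978·25/100⌋ = 1244
Train = 4978 - 1244 = 3734

Train: 3734, Test: 1244


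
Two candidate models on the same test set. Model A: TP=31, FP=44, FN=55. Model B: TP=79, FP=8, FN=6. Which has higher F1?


Model A: P=31/75=0.4133, R=31/86=0.3605, F1=2PR/(P+R)=2TP/(2TP+FP+FN)=62/161=0.3851
Model B: P=79/87=0.908, R=79/85=0.9294, F1=2PR/(P+R)=2TP/(2TP+FP+FN)=158/172=0.9186
0.3851 < 0.9186 → Model B

Model B


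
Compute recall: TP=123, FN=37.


Recall = TP/(TP+FN)
= 123/(123+37)
= 123/160 = 76.88%

76.88%


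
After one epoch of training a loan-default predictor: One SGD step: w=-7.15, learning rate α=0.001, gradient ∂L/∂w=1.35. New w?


w_new = w - α·∇
= -7.15 - 0.001·1.35
= -7.15 - 0.00135
= -7.15135

-7.15135


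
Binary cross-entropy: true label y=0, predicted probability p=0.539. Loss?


BCE = -[y·ln(p) + (1-y)·ln(1-p)]
= -0 - 1·ln(1-0.539)
= -ln(0.461) = 0.7744

0.7744


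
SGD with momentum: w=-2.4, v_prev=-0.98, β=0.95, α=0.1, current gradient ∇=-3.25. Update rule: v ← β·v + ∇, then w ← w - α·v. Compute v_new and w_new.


v_new = 0.95·-0.98 - 3.25 = -0.931 - 3.25 = -4.181
w_new = -2.4 - 0.1·-4.181 = -2.4 + 0.4181 = -1.9819

v_new=-4.181, w_new=-1.9819


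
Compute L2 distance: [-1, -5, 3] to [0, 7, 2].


d = √((-1-0)² + (-5-7)² + (3-2)²)
  = √(1 + 144 + 1)
  = √146 = 12.083

12.083


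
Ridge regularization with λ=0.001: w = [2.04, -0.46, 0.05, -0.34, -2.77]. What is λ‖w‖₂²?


‖w‖₂² = (2.04)² + (-0.46)² + (0.05)² + (-0.34)² + (-2.77)²
     = 4.1616 + 0.2116 + 0.0025 + 0.1156 + 7.6729
     = 12.1642
λ·‖w‖₂² = 0.001·12.1642 = 0.012164

0.012164


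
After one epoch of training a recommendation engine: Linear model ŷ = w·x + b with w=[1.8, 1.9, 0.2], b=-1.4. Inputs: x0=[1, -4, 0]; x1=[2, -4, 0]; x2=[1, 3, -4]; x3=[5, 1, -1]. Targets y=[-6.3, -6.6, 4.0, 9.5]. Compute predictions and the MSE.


ŷ0 = (1.8)·(1) + (1.9)·(-4) + (0.2)·(0) - 1.4 = -7.2
ŷ1 = (1.8)·(2) + (1.9)·(-4) + (0.2)·(0) - 1.4 = -5.4
ŷ2 = (1.8)·(1) + (1.9)·(3) + (0.2)·(-4) - 1.4 = 5.3
ŷ3 = (1.8)·(5) + (1.9)·(1) + (0.2)·(-1) - 1.4 = 9.3
errors² = [0.81, 1.44, 1.69, 0.04]
MSE = 3.9800/4 = 0.995

0.995


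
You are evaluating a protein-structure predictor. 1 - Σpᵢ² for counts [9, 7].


Probabilities: [9/16, 7/16] ≈ [0.5625, 0.4375]
Σpᵢ² = (81 + 49)/16² = 130/256
Gini = 1 - Σpᵢ² = 1 - 130/256 = 0.4922

0.4922


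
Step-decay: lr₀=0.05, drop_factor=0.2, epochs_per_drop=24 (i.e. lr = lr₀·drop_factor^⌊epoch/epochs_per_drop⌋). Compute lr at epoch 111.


n_drops = ⌊111/24⌋ = 4
lr = 0.05·0.2^4 = 0.05·0.0016 = 0.00008

0.00008


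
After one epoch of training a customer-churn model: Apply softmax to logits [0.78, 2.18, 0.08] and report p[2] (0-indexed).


Exponentials: e^0.78=2.1815, e^2.18=8.8463, e^0.08=1.0833
Sum = 12.1111
Softmax = [0.1801, 0.7304, 0.0894]
p[2] = 1.0833/12.1111 = 0.0894

0.0894


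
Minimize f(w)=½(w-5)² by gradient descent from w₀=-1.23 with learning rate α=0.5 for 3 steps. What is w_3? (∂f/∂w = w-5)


step 1: grad = -1.23-5 = -6.23; w = -1.23 - 0.5·(-6.23) = 1.885
step 2: grad = 1.885-5 = -3.115; w = 1.885 - 0.5·(-3.115) = 3.4425
step 3: grad = 3.4425-5 = -1.5575; w = 3.4425 - 0.5·(-1.5575) = 4.22125

4.22125


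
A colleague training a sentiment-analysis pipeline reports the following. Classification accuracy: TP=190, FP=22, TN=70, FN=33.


Accuracy = (TP+TN)/(TP+TN+FP+FN)
= (190+70)/(315)
= 260/315 = 82.54%

82.54%


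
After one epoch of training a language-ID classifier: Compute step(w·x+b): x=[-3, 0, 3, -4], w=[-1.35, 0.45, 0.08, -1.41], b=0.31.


z = (-3)·(-1.35) + (0)·(0.45) + (3)·(0.08) + (-4)·(-1.41) + 0.31
  = 10.24
step(z) = 1 (z≥0)

1


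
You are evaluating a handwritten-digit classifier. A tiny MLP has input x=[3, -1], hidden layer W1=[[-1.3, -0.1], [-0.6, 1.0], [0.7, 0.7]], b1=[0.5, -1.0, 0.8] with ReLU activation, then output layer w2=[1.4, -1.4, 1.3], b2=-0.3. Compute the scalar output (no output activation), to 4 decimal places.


z1[0] = (-1.3)·(3) + (-0.1)·(-1) + 0.5 = -3.3
z1[1] = (-0.6)·(3) + (1.0)·(-1) - 1.0 = -3.8
z1[2] = (0.7)·(3) + (0.7)·(-1) + 0.8 = 2.2
h = ReLU(z1) = [0.0, 0.0, 2.2]
output = (1.4)·(0.0) + (-1.4)·(0.0) + (1.3)·(2.2) - 0.3 = 2.56

2.56


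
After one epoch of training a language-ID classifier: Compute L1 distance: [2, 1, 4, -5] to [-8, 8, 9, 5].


d = |2+ 8| + |1-8| + |4-9| + |-5-5|
  = 10 + 7 + 5 + 10
  = 32

32


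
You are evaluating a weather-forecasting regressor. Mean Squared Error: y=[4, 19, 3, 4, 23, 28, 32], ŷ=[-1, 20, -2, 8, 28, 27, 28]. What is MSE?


Squared errors: (4+ 1)²=25, (19-20)²=1, (3+ 2)²=25, (4-8)²=16, (23-28)²=25, (28-27)²=1, (32-28)²=16
Sum = 109
MSE = 109/7 = 109/7

109/7


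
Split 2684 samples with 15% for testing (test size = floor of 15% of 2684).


Test = ⌊2684·15/100⌋ = 402
Train = 2684 - 402 = 2282

Train: 2282, Test: 402


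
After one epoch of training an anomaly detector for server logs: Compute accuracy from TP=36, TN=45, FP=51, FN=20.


Accuracy = (TP+TN)/(TP+TN+FP+FN)
= (36+45)/(152)
= 81/152 = 53.29%

53.29%


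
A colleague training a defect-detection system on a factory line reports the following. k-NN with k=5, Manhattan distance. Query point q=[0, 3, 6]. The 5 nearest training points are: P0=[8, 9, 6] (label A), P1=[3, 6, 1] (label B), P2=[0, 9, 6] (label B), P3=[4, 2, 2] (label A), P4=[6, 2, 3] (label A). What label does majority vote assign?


d(q,P0) = 14  (label A)
d(q,P1) = 11  (label B)
d(q,P2) = 6  (label B)
d(q,P3) = 9  (label A)
d(q,P4) = 10  (label A)
Votes: A=3, B=2
Majority → A

A


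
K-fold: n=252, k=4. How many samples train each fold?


Fold size = 252/4 = 63
Training per fold = 252 - 63 = 189

189


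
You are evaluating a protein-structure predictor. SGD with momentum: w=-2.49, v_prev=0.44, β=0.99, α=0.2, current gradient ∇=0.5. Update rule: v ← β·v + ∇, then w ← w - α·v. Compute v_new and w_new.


v_new = 0.99·0.44 + 0.5 = 0.4356 + 0.5 = 0.9356
w_new = -2.49 - 0.2·0.9356 = -2.49 - 0.18712 = -2.67712

v_new=0.9356, w_new=-2.67712


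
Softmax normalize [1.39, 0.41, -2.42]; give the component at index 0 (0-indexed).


Exponentials: e^1.39=4.0149, e^0.41=1.5068, e^-2.42=0.0889
Sum = 5.6106
Softmax = [0.7156, 0.2686, 0.0158]
p[0] = 4.0149/5.6106 = 0.7156

0.7156


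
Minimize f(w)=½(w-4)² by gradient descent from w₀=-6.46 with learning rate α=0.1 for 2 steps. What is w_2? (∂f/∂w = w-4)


step 1: grad = -6.46-4 = -10.46; w = -6.46 - 0.1·(-10.46) = -5.414
step 2: grad = -5.414-4 = -9.414; w = -5.414 - 0.1·(-9.414) = -4.4726

-4.4726


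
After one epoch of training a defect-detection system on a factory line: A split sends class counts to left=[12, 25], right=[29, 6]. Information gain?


Parent = [41, 31], H_parent = 0.986
H_left = 0.909 (n=37), H_right = 0.661 (n=35)
H_children = (37/72)·0.909 + (35/72)·0.661 = 0.7884
IG = 0.986 - 0.7884 = 0.1976

0.1976


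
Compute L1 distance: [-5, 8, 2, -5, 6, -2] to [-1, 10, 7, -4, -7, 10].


d = |-5+ 1| + |8-10| + |2-7| + |-5+ 4| + |6+ 7| + |-2-10|
  = 4 + 2 + 5 + 1 + 13 + 12
  = 37

37


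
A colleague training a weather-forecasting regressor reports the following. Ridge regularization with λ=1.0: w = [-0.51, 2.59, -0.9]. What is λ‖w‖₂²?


‖w‖₂² = (-0.51)² + (2.59)² + (-0.9)²
     = 0.2601 + 6.7081 + 0.81
     = 7.7782
λ·‖w‖₂² = 1.0·7.7782 = 7.7782

7.7782


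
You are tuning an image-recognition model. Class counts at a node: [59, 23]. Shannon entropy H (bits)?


Probabilities: [59/82, 23/82] ≈ [0.7195, 0.2805]
H = -((59/82)·log₂(59/82) + (23/82)·log₂(23/82))
  = 0.8561 bits

0.8561 bits


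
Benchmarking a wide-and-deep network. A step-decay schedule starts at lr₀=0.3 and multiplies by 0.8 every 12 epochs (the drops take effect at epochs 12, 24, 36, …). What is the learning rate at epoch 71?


n_drops = ⌊71/12⌋ = 5
lr = 0.3·0.8^5 = 0.3·0.32768 = 0.098304

0.098304


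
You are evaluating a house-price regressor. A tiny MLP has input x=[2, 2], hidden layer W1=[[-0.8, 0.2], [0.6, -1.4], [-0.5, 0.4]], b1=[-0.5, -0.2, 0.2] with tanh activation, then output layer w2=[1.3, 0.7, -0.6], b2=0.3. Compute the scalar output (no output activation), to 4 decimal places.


z1[0] = (-0.8)·(2) + (0.2)·(2) - 0.5 = -1.7
z1[1] = (0.6)·(2) + (-1.4)·(2) - 0.2 = -1.8
z1[2] = (-0.5)·(2) + (0.4)·(2) + 0.2 = 0.0
h = tanh(z1) = [-0.9354, -0.9468, 0.0]
output = (1.3)·(-0.9354) + (0.7)·(-0.9468) + (-0.6)·(0.0) + 0.3 = -1.5788

-1.5788


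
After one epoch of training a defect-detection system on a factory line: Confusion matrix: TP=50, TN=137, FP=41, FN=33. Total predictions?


Total = TP + TN + FP + FN
= 50 + 137 + 41 + 33
= 261
(Predicted positive: 91, predicted negative: 170)

261


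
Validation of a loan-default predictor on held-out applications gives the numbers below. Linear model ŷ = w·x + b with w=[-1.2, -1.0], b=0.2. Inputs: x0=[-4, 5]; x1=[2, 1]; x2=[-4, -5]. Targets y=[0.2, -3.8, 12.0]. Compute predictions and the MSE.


ŷ0 = (-1.2)·(-4) + (-1.0)·(5) + 0.2 = -0.0
ŷ1 = (-1.2)·(2) + (-1.0)·(1) + 0.2 = -3.2
ŷ2 = (-1.2)·(-4) + (-1.0)·(-5) + 0.2 = 10.0
errors² = [0.04, 0.36, 4.0]
MSE = 4.4000/3 = 1.4667

1.4667


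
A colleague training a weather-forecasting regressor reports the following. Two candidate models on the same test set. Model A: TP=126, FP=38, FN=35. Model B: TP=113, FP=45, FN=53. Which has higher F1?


Model A: P=126/164=0.7683, R=126/161=0.7826, F1=2PR/(P+R)=2TP/(2TP+FP+FN)=252/325=0.7754
Model B: P=113/158=0.7152, R=113/166=0.6807, F1=2PR/(P+R)=2TP/(2TP+FP+FN)=226/324=0.6975
0.7754 > 0.6975 → Model A

Model A


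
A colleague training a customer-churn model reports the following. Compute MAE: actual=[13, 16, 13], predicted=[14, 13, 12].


Absolute errors: |13-14|=1, |16-13|=3, |13-12|=1
Sum = 5
MAE = 5/3 = 5/3

5/3


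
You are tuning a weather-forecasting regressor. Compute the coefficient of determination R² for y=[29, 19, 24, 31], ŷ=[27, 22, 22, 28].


ȳ = 25.75
SS_res = Σ(y-ŷ)² = 26
SS_tot = Σ(y-ȳ)² = 86.75
R² = 1 - SS_res/SS_tot = 1 - 0.2997 = 0.7003

0.7003


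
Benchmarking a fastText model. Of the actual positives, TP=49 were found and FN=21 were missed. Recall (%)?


Recall = TP/(TP+FN)
= 49/(49+21)
= 49/70 = 70.0%

70.0%


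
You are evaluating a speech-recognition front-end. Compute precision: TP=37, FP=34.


Precision = TP/(TP+FP)
= 37/(37+34)
= 37/71 = 52.11%

52.11%


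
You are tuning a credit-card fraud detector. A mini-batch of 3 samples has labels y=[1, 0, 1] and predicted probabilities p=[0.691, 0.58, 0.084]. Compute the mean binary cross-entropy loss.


L[0] = -ln(0.691) = 0.3696
L[1] = -ln(1-0.58) = -ln(0.42) = 0.8675
L[2] = -ln(0.084) = 2.4769
mean = (0.3696 + 0.8675 + 2.4769)/3 = 1.238

1.238


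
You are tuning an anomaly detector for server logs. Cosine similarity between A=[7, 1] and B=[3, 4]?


A·B = 7·3 + 1·4 = 25
‖A‖ = √50 = 7.0711, ‖B‖ = √25 = 5
cos = 25/(√50·√25) = 25/√1250 = 0.7071

0.7071


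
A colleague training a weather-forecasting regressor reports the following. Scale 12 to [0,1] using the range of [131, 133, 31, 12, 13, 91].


min=12, max=133
(12-12)/(133-12) = 0/121 = 0.0

0.0


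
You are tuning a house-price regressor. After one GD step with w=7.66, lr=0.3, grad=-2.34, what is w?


w_new = w - α·∇
= 7.66 - 0.3·-2.34
= 7.66 + 0.702
= 8.362

8.362


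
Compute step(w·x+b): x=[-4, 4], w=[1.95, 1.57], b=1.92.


z = (-4)·(1.95) + (4)·(1.57) + 1.92
  = 0.4
step(z) = 1 (z≥0)

1


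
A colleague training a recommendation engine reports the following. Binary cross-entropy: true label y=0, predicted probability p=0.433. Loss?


BCE = -[y·ln(p) + (1-y)·ln(1-p)]
= -0 - 1·ln(1-0.433)
= -ln(0.567) = 0.5674

0.5674


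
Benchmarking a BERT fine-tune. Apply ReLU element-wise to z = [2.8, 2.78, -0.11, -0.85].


ReLU(2.8) = max(0, 2.8) = 2.8
ReLU(2.78) = max(0, 2.78) = 2.78
ReLU(-0.11) = max(0, -0.11) = 0.0
ReLU(-0.85) = max(0, -0.85) = 0.0
result = [2.8, 2.78, 0.0, 0.0]

[2.8, 2.78, 0.0, 0.0]


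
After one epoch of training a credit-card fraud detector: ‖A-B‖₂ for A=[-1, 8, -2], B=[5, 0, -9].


d = √((-1-5)² + (8-0)² + (-2+ 9)²)
  = √(36 + 64 + 49)
  = √149 = 12.2066

12.2066


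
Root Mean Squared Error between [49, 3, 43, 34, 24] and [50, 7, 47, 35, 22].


MSE = 38/5 = 7.6
RMSE = √(38/5) = 2.7568

2.7568


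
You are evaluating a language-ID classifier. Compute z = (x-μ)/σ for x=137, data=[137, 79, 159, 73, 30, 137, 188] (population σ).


μ = 114.7143, σ = 51.4329
z = (137 - 114.7143)/51.4329 = 0.4333

0.4333


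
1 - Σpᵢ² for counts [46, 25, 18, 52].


Probabilities: [46/141, 25/141, 18/141, 52/141] ≈ [0.3262, 0.1773, 0.1277, 0.3688]
Σpᵢ² = (2116 + 625 + 324 + 2704)/141² = 5769/19881
Gini = 1 - Σpᵢ² = 1 - 5769/19881 = 0.7098

0.7098


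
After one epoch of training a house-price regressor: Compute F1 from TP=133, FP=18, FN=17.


Precision = 133/151 = 0.8808
Recall = 133/150 = 0.8867
F1 = 2·P·R/(P+R) = 2·TP/(2·TP+FP+FN) = 266/(266+18+17) = 266/301 = 0.8837

0.8837


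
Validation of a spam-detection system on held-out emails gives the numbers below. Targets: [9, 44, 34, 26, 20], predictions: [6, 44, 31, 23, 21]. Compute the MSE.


Squared errors: (9-6)²=9, (44-44)²=0, (34-31)²=9, (26-23)²=9, (20-21)²=1
Sum = 28
MSE = 28/5 = 28/5

28/5


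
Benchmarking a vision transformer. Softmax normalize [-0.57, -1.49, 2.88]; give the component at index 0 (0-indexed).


Exponentials: e^-0.57=0.5655, e^-1.49=0.2254, e^2.88=17.8143
Sum = 18.6052
Softmax = [0.0304, 0.0121, 0.9575]
p[0] = 0.5655/18.6052 = 0.0304

0.0304


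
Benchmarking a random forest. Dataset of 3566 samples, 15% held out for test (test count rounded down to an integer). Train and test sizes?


Test = ⌊3566·15/100⌋ = 534
Train = 3566 - 534 = 3032

Train: 3032, Test: 534


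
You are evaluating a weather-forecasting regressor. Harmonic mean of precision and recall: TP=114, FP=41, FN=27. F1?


Precision = 114/155 = 0.7355
Recall = 114/141 = 0.8085
F1 = 2·P·R/(P+R) = 2·TP/(2·TP+FP+FN) = 228/(228+41+27) = 228/296 = 0.7703

0.7703


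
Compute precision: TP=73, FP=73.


Precision = TP/(TP+FP)
= 73/(73+73)
= 73/146 = 50.0%

50.0%


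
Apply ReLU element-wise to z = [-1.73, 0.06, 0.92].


ReLU(-1.73) = max(0, -1.73) = 0.0
ReLU(0.06) = max(0, 0.06) = 0.06
ReLU(0.92) = max(0, 0.92) = 0.92
result = [0.0, 0.06, 0.92]

[0.0, 0.06, 0.92]


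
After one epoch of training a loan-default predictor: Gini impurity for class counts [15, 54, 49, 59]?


Probabilities: [15/177, 54/177, 49/177, 59/177] ≈ [0.0847, 0.3051, 0.2768, 0.3333]
Σpᵢ² = (225 + 2916 + 2401 + 3481)/177² = 9023/31329
Gini = 1 - Σpᵢ² = 1 - 9023/31329 = 0.712

0.712


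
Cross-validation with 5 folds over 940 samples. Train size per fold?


Fold size = 940/5 = 188
Training per fold = 940 - 188 = 752

752


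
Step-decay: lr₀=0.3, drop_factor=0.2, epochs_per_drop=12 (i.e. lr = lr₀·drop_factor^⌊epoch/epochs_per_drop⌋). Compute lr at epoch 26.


n_drops = ⌊26/12⌋ = 2
lr = 0.3·0.2^2 = 0.3·0.04 = 0.012

0.012


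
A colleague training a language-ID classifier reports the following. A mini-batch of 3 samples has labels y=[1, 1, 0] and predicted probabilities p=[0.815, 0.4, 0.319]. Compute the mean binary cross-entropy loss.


L[0] = -ln(0.815) = 0.2046
L[1] = -ln(0.4) = 0.9163
L[2] = -ln(1-0.319) = -ln(0.681) = 0.3842
mean = (0.2046 + 0.9163 + 0.3842)/3 = 0.5017

0.5017


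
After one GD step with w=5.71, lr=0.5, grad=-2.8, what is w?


w_new = w - α·∇
= 5.71 - 0.5·-2.8
= 5.71 + 1.4
= 7.11

7.11


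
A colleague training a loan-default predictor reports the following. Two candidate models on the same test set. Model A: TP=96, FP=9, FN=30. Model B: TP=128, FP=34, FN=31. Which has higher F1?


Model A: P=96/105=0.9143, R=96/126=0.7619, F1=2PR/(P+R)=2TP/(2TP+FP+FN)=192/231=0.8312
Model B: P=128/162=0.7901, R=128/159=0.805, F1=2PR/(P+R)=2TP/(2TP+FP+FN)=256/321=0.7975
0.8312 > 0.7975 → Model A

Model A


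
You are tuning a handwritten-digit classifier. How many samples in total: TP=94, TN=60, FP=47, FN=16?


Total = TP + TN + FP + FN
= 94 + 60 + 47 + 16
= 217
(Predicted positive: 141, predicted negative: 76)

217


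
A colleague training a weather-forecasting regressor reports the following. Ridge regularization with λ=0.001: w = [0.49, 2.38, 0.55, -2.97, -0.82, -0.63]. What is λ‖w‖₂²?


‖w‖₂² = (0.49)² + (2.38)² + (0.55)² + (-2.97)² + (-0.82)² + (-0.63)²
     = 0.2401 + 5.6644 + 0.3025 + 8.8209 + 0.6724 + 0.3969
     = 16.0972
λ·‖w‖₂² = 0.001·16.0972 = 0.016097

0.016097


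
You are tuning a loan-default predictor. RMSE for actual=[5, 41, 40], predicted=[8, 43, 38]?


MSE = 17/3 = 5.6667
RMSE = √(17/3) = 2.3805

2.3805


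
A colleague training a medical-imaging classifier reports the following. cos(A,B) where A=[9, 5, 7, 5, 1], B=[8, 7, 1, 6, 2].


A·B = 9·8 + 5·7 + 7·1 + 5·6 + 1·2 = 146
‖A‖ = √181 = 13.4536, ‖B‖ = √154 = 12.4097
cos = 146/(√181·√154) = 146/√27874 = 0.8745

0.8745


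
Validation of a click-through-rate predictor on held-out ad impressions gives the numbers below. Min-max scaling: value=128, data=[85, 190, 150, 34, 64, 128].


min=34, max=190
(128-34)/(190-34) = 94/156 = 0.6026

0.6026


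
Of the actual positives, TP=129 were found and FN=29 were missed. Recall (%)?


Recall = TP/(TP+FN)
= 129/(129+29)
= 129/158 = 81.65%

81.65%


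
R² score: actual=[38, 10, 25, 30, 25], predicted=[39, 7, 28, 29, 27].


ȳ = 25.6
SS_res = Σ(y-ŷ)² = 24
SS_tot = Σ(y-ȳ)² = 417.2
R² = 1 - SS_res/SS_tot = 1 - 0.0575 = 0.9425

0.9425


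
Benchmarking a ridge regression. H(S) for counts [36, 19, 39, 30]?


Probabilities: [36/124, 19/124, 39/124, 30/124] ≈ [0.2903, 0.1532, 0.3145, 0.2419]
H = -((36/124)·log₂(36/124) + (19/124)·log₂(19/124) + (39/124)·log₂(39/124) + (30/124)·log₂(30/124))
  = 1.9529 bits

1.9529 bits


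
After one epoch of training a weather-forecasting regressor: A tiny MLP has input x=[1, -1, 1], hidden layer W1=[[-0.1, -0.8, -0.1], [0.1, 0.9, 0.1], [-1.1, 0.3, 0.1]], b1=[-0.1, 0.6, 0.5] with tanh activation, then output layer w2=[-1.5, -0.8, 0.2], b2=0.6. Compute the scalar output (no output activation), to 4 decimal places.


z1[0] = (-0.1)·(1) + (-0.8)·(-1) + (-0.1)·(1) - 0.1 = 0.5
z1[1] = (0.1)·(1) + (0.9)·(-1) + (0.1)·(1) + 0.6 = -0.1
z1[2] = (-1.1)·(1) + (0.3)·(-1) + (0.1)·(1) + 0.5 = -0.8
h = tanh(z1) = [0.4621, -0.0997, -0.664]
output = (-1.5)·(0.4621) + (-0.8)·(-0.0997) + (0.2)·(-0.664) + 0.6 = -0.1462

-0.1462


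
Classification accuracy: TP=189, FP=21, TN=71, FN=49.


Accuracy = (TP+TN)/(TP+TN+FP+FN)
= (189+71)/(330)
= 260/330 = 78.79%

78.79%


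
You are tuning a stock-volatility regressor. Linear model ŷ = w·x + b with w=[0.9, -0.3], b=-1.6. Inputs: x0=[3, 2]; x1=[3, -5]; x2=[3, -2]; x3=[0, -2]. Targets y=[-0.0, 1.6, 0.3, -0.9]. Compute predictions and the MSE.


ŷ0 = (0.9)·(3) + (-0.3)·(2) - 1.6 = 0.5
ŷ1 = (0.9)·(3) + (-0.3)·(-5) - 1.6 = 2.6
ŷ2 = (0.9)·(3) + (-0.3)·(-2) - 1.6 = 1.7
ŷ3 = (0.9)·(0) + (-0.3)·(-2) - 1.6 = -1.0
errors² = [0.25, 1.0, 1.96, 0.01]
MSE = 3.2200/4 = 0.805

0.805


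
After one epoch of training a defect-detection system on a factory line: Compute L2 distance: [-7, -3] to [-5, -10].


d = √((-7+ 5)² + (-3+ 10)²)
  = √(4 + 49)
  = √53 = 7.2801

7.2801


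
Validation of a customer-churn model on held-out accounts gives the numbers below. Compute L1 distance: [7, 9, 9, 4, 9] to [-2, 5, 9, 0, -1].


d = |7+ 2| + |9-5| + |9-9| + |4-0| + |9+ 1|
  = 9 + 4 + 0 + 4 + 10
  = 27

27


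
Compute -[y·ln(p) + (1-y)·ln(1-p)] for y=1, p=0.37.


BCE = -[y·ln(p) + (1-y)·ln(1-p)]
= -1·ln(0.37) - 0
= -ln(0.37) = 0.9943

0.9943


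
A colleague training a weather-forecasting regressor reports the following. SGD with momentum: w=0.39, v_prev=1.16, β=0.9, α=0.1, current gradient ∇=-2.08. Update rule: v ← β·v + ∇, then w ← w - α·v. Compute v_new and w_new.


v_new = 0.9·1.16 - 2.08 = 1.044 - 2.08 = -1.036
w_new = 0.39 - 0.1·-1.036 = 0.39 + 0.1036 = 0.4936

v_new=-1.036, w_new=0.4936


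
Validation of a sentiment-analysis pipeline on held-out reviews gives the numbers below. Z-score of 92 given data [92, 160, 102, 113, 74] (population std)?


μ = 108.2, σ = 28.9026
z = (92 - 108.2)/28.9026 = -0.5605

-0.5605


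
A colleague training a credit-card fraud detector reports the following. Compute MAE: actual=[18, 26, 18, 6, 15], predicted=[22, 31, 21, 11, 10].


Absolute errors: |18-22|=4, |26-31|=5, |18-21|=3, |6-11|=5, |15-10|=5
Sum = 22
MAE = 22/5 = 22/5

22/5


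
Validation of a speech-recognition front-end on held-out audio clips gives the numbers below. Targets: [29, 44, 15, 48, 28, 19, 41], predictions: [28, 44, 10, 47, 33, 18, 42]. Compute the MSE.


Squared errors: (29-28)²=1, (44-44)²=0, (15-10)²=25, (48-47)²=1, (28-33)²=25, (19-18)²=1, (41-42)²=1
Sum = 54
MSE = 54/7 = 54/7

54/7


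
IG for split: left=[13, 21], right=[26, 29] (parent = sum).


Parent = [39, 50], H_parent = 0.989
H_left = 0.9597 (n=34), H_right = 0.9979 (n=55)
H_children = (34/89)·0.9597 + (55/89)·0.9979 = 0.9833
IG = 0.989 - 0.9833 = 0.0057

0.0057


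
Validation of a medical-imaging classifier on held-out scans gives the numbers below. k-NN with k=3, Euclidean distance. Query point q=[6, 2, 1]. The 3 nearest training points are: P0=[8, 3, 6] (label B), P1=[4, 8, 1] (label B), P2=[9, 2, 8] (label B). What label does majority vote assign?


d(q,P0) = 5.4772  (label B)
d(q,P1) = 6.3246  (label B)
d(q,P2) = 7.6158  (label B)
Votes: A=0, B=3
Majority → B

B


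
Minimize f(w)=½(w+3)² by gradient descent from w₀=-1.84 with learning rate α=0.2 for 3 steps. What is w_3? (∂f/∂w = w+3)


step 1: grad = -1.84+3 = 1.16; w = -1.84 - 0.2·(1.16) = -2.072
step 2: grad = -2.072+3 = 0.928; w = -2.072 - 0.2·(0.928) = -2.2576
step 3: grad = -2.2576+3 = 0.7424; w = -2.2576 - 0.2·(0.7424) = -2.40608

-2.40608


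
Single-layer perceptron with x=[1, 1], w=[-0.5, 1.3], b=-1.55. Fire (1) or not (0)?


z = (1)·(-0.5) + (1)·(1.3) - 1.55
  = -0.75
step(z) = 0 (z<0)

0


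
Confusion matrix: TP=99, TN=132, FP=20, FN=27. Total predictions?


Total = TP + TN + FP + FN
= 99 + 132 + 20 + 27
= 278
(Predicted positive: 119, predicted negative: 159)

278


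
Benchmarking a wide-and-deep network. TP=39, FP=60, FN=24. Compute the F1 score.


Precision = 39/99 = 0.3939
Recall = 39/63 = 0.619
F1 = 2·P·R/(P+R) = 2·TP/(2·TP+FP+FN) = 78/(78+60+24) = 78/162 = 0.4815

0.4815


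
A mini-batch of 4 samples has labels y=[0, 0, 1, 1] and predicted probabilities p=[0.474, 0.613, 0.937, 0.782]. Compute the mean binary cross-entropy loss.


L[0] = -ln(1-0.474) = -ln(0.526) = 0.6425
L[1] = -ln(1-0.613) = -ln(0.387) = 0.9493
L[2] = -ln(0.937) = 0.0651
L[3] = -ln(0.782) = 0.2459
mean = (0.6425 + 0.9493 + 0.0651 + 0.2459)/4 = 0.4757

0.4757


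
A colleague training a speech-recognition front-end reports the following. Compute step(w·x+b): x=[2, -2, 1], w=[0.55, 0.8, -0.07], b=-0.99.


z = (2)·(0.55) + (-2)·(0.8) + (1)·(-0.07) - 0.99
  = -1.56
step(z) = 0 (z<0)

0


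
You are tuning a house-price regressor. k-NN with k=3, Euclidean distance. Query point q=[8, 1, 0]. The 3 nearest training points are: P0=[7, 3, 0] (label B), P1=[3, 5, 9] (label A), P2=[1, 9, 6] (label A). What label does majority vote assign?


d(q,P0) = 2.2361  (label B)
d(q,P1) = 11.0454  (label A)
d(q,P2) = 12.2066  (label A)
Votes: A=2, B=1
Majority → A

A


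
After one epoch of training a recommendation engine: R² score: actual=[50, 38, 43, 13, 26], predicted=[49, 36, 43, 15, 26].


ȳ = 34
SS_res = Σ(y-ŷ)² = 9
SS_tot = Σ(y-ȳ)² = 858
R² = 1 - SS_res/SS_tot = 1 - 0.0105 = 0.9895

0.9895


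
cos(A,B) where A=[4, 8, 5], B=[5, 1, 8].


A·B = 4·5 + 8·1 + 5·8 = 68
‖A‖ = √105 = 10.247, ‖B‖ = √90 = 9.4868
cos = 68/(√105·√90) = 68/√9450 = 0.6995

0.6995


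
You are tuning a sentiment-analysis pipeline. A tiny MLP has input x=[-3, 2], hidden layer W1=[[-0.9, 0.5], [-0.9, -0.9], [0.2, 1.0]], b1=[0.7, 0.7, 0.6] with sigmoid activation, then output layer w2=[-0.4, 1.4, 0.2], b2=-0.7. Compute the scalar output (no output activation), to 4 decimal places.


z1[0] = (-0.9)·(-3) + (0.5)·(2) + 0.7 = 4.4
z1[1] = (-0.9)·(-3) + (-0.9)·(2) + 0.7 = 1.6
z1[2] = (0.2)·(-3) + (1.0)·(2) + 0.6 = 2.0
h = sigmoid(z1) = [0.9879, 0.832, 0.8808]
output = (-0.4)·(0.9879) + (1.4)·(0.832) + (0.2)·(0.8808) - 0.7 = 0.2458

0.2458


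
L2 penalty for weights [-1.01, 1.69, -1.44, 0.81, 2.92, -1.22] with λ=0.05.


‖w‖₂² = (-1.01)² + (1.69)² + (-1.44)² + (0.81)² + (2.92)² + (-1.22)²
     = 1.0201 + 2.8561 + 2.0736 + 0.6561 + 8.5264 + 1.4884
     = 16.6207
λ·‖w‖₂² = 0.05·16.6207 = 0.831035

0.831035


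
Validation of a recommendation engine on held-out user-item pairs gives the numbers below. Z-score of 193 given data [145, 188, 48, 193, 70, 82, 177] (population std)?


μ = 129, σ = 56.5534
z = (193 - 129)/56.5534 = 1.1317

1.1317


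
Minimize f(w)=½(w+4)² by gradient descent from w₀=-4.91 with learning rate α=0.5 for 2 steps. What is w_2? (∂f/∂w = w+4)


step 1: grad = -4.91+4 = -0.91; w = -4.91 - 0.5·(-0.91) = -4.455
step 2: grad = -4.455+4 = -0.455; w = -4.455 - 0.5·(-0.455) = -4.2275

-4.2275


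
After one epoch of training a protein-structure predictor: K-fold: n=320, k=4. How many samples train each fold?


Fold size = 320/4 = 80
Training per fold = 320 - 80 = 240

240


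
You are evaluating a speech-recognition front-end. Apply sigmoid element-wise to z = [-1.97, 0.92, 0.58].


σ(-1.97) = 1/(1+e^1.97) = 0.1224
σ(0.92) = 1/(1+e^-0.92) = 0.715
σ(0.58) = 1/(1+e^-0.58) = 0.6411
result = [0.1224, 0.715, 0.6411]

[0.1224, 0.715, 0.6411]
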